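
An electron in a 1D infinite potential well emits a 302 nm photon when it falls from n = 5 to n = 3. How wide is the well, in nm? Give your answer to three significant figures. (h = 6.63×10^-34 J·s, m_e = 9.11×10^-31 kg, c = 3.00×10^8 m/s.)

The photon carries ΔE = hc/λ = 6.63×10^-34·3.00×10^8/3.02×10^-7 m = 6.586×10^-19 J.
Since ΔE = (5² − 3²)E_1, E_1 = 4.116×10^-20 J, and L = h/√(8m_eE_1) = 1.21×10^-9 m = 1.21 nm.

L = 1.21 nm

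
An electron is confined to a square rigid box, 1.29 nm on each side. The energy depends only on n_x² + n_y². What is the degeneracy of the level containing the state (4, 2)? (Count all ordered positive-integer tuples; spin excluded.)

The level has n_x² + n_y² = 20. The ordered positive-integer solutions are (2, 4), (4, 2).
That gives 2 states.

degeneracy = 2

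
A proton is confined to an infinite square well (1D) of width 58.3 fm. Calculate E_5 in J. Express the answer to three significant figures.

For an infinite well E_n = n²h²/(8m_pL²), so E_1 = h²/(8m_pL²) = (6.626×10^-34)²/(8·1.673×10^-27·(5.83×10^-14 m)²) = 9.651×10^-15 J.
Then E_5 = 5²·E_1 = 25·9.651×10^-15 J = 2.41×10^-13 J.

E_5 = 2.41×10^-13 J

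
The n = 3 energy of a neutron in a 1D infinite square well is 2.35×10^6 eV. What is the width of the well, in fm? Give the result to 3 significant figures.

From E_n = n²h²/(8m_nL²), L = n·h/√(8m_nE_n).
E_3 = 2.35×10^6 eV = 3.765×10^-13 J, so L = 3·6.626×10^-34/√(8·1.675×10^-27·3.765×10^-13) = 2.80×10^-14 m = 28.0 fm.

L = 28.0 fm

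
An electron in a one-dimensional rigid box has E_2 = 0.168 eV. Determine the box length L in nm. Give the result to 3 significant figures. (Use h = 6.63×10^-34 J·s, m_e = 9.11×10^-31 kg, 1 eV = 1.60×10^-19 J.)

L = 3.00 nm

From E_n = n²h²/(8m_eL²), L = n·h/√(8m_eE_n).
E_2 = 0.168 eV = 2.688×10^-20 J, so L = 2·6.63×10^-34/√(8·9.11×10^-31·2.688×10^-20) = 3.00×10^-9 m = 3.00 nm.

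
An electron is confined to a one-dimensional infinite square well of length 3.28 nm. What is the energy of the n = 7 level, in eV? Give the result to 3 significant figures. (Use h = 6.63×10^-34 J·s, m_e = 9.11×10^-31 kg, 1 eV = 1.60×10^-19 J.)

E_7 = 1.72 eV

For an infinite well E_n = n²h²/(8m_eL²), so E_1 = h²/(8m_eL²) = (6.63×10^-34)²/(8·9.11×10^-31·(3.28×10^-9 m)²) = 5.606×10^-21 J.
Then E_7 = 7²·E_1 = 49·5.606×10^-21 J = 2.747×10^-19 J.
Converting, E_7 = 2.747×10^-19 J / (1.60×10^-19 J/eV) = 1.72 eV.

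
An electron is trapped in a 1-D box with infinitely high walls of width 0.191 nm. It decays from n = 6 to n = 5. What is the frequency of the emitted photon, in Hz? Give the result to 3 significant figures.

f = 2.74×10^16 Hz

E_1 = h²/(8m_eL²) = 1.651×10^-18 J and ΔE = (6² − 5²)E_1 = 1.816×10^-17 J.
f = ΔE/h = 1.816×10^-17/6.626×10^-34 = 2.74×10^16 Hz.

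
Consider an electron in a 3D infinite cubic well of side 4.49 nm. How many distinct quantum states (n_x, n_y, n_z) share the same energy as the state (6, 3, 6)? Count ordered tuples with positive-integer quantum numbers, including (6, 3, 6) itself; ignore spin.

The level has n_x² + n_y² + n_z² = 81. The ordered positive-integer solutions are (1, 4, 8), (1, 8, 4), (3, 6, 6), (4, 1, 8), (4, 4, 7), (4, 7, 4), (4, 8, 1), (6, 3, 6), (6, 6, 3), (7, 4, 4), (8, 1, 4), (8, 4, 1).
That gives 12 states.

degeneracy = 12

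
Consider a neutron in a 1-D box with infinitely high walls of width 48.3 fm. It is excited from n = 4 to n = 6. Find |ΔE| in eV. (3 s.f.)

E_1 = h²/(8m_nL²) = 1.404×10^-14 J.
|ΔE| = |4² − 6²|·E_1 = 20·1.404×10^-14 J = 2.808×10^-13 J = 1.75×10^6 eV.

|ΔE| = 1.75×10^6 eV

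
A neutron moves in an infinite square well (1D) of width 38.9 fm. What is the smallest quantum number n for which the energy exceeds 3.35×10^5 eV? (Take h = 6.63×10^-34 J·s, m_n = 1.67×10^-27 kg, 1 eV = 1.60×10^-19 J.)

E_1 = h²/(8m_nL²) = 2.174×10^-14 J = 1.359×10^5 eV.
Need n² > 3.35×10^5/1.359×10^5 = 2.465, i.e. n > 1.570.
The smallest integer satisfying this is n = 2.

n = 2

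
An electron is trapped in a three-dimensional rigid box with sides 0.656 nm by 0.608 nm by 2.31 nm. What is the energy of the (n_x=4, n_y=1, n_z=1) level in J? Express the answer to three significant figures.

For a 3D rectangular well E = (h²/8m_e)·Σ n_i²/L_i² = (6.626×10^-34)²/(8·9.109×10^-31) · [4²/(0.656 nm)² + 1²/(0.608 nm)² + 1²/(2.31 nm)²].
Evaluating gives E = 2.41×10^-18 J.

E = 2.41×10^-18 J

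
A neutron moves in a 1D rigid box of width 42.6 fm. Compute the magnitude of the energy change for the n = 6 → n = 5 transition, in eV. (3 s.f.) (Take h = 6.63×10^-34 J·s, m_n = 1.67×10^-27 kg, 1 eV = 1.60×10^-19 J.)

|ΔE| = 1.25×10^6 eV

E_1 = h²/(8m_nL²) = 1.813×10^-14 J.
|ΔE| = |6² − 5²|·E_1 = 11·1.813×10^-14 J = 1.994×10^-13 J = 1.25×10^6 eV.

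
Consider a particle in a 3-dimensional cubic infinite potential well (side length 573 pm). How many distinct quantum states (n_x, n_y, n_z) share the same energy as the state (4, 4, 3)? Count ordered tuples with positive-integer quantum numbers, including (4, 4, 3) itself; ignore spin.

The level has n_x² + n_y² + n_z² = 41. The ordered positive-integer solutions are (1, 2, 6), (1, 6, 2), (2, 1, 6), (2, 6, 1), (3, 4, 4), (4, 3, 4), (4, 4, 3), (6, 1, 2), (6, 2, 1).
That gives 9 states.

degeneracy = 9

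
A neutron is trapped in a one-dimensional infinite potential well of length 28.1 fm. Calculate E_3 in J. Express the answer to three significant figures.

E_3 = 3.73×10^-13 J

For an infinite well E_n = n²h²/(8m_nL²), so E_1 = h²/(8m_nL²) = (6.626×10^-34)²/(8·1.675×10^-27·(2.81×10^-14 m)²) = 4.149×10^-14 J.
Then E_3 = 3²·E_1 = 9·4.149×10^-14 J = 3.73×10^-13 J.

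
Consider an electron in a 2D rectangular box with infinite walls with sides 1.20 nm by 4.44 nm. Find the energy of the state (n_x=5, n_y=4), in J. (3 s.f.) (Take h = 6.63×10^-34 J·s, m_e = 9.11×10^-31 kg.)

E = 1.10×10^-18 J

For a 2D rectangular well E = (h²/8m_e)·Σ n_i²/L_i² = (6.63×10^-34)²/(8·9.11×10^-31) · [5²/(1.20 nm)² + 4²/(4.44 nm)²].
Evaluating gives E = 1.10×10^-18 J.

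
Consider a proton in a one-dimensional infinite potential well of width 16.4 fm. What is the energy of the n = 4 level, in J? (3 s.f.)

For an infinite well E_n = n²h²/(8m_pL²), so E_1 = h²/(8m_pL²) = (6.626×10^-34)²/(8·1.673×10^-27·(1.64×10^-14 m)²) = 1.220×10^-13 J.
Then E_4 = 4²·E_1 = 16·1.220×10^-13 J = 1.95×10^-12 J.

E_4 = 1.95×10^-12 J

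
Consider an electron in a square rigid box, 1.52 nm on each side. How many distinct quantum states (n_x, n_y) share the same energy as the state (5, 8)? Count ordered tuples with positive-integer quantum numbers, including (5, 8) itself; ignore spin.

degeneracy = 2

The level has n_x² + n_y² = 89. The ordered positive-integer solutions are (5, 8), (8, 5).
That gives 2 states.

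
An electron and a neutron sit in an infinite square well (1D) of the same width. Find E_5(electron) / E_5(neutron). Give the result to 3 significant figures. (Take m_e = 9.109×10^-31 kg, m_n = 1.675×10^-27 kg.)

1.84×10^3

E_n ∝ 1/m at fixed n and L, so the ratio is m_n/m_e = 1.675×10^-27/9.109×10^-31 = 1.84×10^3.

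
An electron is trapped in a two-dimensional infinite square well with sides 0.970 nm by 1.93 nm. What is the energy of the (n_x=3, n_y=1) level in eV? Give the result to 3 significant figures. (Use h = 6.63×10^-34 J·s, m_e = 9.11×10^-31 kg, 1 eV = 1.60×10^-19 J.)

For a 2D rectangular well E = (h²/8m_e)·Σ n_i²/L_i² = (6.63×10^-34)²/(8·9.11×10^-31) · [3²/(0.970 nm)² + 1²/(1.93 nm)²].
Evaluating gives E = 5.931×10^-19 J = 3.71 eV.

E = 3.71 eV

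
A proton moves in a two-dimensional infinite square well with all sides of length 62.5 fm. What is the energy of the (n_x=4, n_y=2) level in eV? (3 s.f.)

E = 1.05×10^6 eV

For a 2D rectangular well E = (h²/8m_p)·Σ n_i²/L_i² = (6.626×10^-34)²/(8·1.673×10^-27) · [4²/(62.5 fm)² + 2²/(62.5 fm)²].
Evaluating gives E = 1.680×10^-13 J = 1.05×10^6 eV.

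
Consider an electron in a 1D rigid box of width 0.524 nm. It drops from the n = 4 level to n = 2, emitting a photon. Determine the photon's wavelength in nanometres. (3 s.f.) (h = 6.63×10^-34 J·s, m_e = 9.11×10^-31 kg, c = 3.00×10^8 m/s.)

λ = 75.5 nm

E_1 = h²/(8m_eL²) = 2.197×10^-19 J, so ΔE = (4² − 2²)E_1 = 2.636×10^-18 J.
λ = hc/ΔE = (6.63×10^-34·3.00×10^8)/2.636×10^-18 = 7.55×10^-8 m = 75.5 nm.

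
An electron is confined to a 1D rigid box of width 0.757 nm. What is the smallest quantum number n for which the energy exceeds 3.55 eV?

n = 3

E_1 = h²/(8m_eL²) = 1.051×10^-19 J = 0.6561 eV.
Need n² > 3.55/0.6561 = 5.411, i.e. n > 2.326.
The smallest integer satisfying this is n = 3.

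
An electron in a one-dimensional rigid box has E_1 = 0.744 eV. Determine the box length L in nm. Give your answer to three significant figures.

L = 0.711 nm

From E_n = n²h²/(8m_eL²), L = n·h/√(8m_eE_n).
E_1 = 0.744 eV = 1.192×10^-19 J, so L = 1·6.626×10^-34/√(8·9.109×10^-31·1.192×10^-19) = 7.11×10^-10 m = 0.711 nm.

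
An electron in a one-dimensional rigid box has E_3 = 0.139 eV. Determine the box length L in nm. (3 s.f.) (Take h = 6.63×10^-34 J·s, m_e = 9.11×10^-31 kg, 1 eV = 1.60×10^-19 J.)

L = 4.94 nm

From E_n = n²h²/(8m_eL²), L = n·h/√(8m_eE_n).
E_3 = 0.139 eV = 2.224×10^-20 J, so L = 3·6.63×10^-34/√(8·9.11×10^-31·2.224×10^-20) = 4.94×10^-9 m = 4.94 nm.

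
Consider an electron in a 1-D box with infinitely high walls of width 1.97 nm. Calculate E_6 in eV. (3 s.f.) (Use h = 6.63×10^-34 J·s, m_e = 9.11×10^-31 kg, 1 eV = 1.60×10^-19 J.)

E_6 = 3.50 eV

For an infinite well E_n = n²h²/(8m_eL²), so E_1 = h²/(8m_eL²) = (6.63×10^-34)²/(8·9.11×10^-31·(1.97×10^-9 m)²) = 1.554×10^-20 J.
Then E_6 = 6²·E_1 = 36·1.554×10^-20 J = 5.594×10^-19 J.
Converting, E_6 = 5.594×10^-19 J / (1.60×10^-19 J/eV) = 3.50 eV.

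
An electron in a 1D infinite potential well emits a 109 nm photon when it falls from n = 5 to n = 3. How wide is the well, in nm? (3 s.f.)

L = 0.727 nm

The photon carries ΔE = hc/λ = 6.626×10^-34·2.998×10^8/1.09×10^-7 m = 1.822×10^-18 J.
Since ΔE = (5² − 3²)E_1, E_1 = 1.139×10^-19 J, and L = h/√(8m_eE_1) = 7.27×10^-10 m = 0.727 nm.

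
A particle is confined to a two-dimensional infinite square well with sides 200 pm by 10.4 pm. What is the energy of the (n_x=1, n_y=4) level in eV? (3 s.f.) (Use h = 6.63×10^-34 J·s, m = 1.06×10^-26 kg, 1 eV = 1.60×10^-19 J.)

For a 2D rectangular well E = (h²/8m)·Σ n_i²/L_i² = (6.63×10^-34)²/(8·1.06×10^-26) · [1²/(200 pm)² + 4²/(10.4 pm)²].
Evaluating gives E = 7.669×10^-19 J = 4.79 eV.

E = 4.79 eV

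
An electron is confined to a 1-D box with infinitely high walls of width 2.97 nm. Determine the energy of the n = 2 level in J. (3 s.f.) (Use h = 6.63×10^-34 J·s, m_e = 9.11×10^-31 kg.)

E_2 = 2.74×10^-20 J

For an infinite well E_n = n²h²/(8m_eL²), so E_1 = h²/(8m_eL²) = (6.63×10^-34)²/(8·9.11×10^-31·(2.97×10^-9 m)²) = 6.838×10^-21 J.
Then E_2 = 2²·E_1 = 4·6.838×10^-21 J = 2.74×10^-20 J.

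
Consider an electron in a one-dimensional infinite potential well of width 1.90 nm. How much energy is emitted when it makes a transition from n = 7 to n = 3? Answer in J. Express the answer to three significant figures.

|ΔE| = 6.68×10^-19 J

E_1 = h²/(8m_eL²) = 1.669×10^-20 J.
|ΔE| = |7² − 3²|·E_1 = 40·1.669×10^-20 J = 6.68×10^-19 J.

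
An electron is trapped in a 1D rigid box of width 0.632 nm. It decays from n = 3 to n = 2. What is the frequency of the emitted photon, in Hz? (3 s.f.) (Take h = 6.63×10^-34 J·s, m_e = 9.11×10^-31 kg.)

E_1 = h²/(8m_eL²) = 1.510×10^-19 J and ΔE = (3² − 2²)E_1 = 7.550×10^-19 J.
f = ΔE/h = 7.550×10^-19/6.63×10^-34 = 1.14×10^15 Hz.

f = 1.14×10^15 Hz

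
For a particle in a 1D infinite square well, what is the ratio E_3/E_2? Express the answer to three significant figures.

2.25

E_n ∝ n², so E_3/E_2 = 3²/2² = 9/4 = 2.25.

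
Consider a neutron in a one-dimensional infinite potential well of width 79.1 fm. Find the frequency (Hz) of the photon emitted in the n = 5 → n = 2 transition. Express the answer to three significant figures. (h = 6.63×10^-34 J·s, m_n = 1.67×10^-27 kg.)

E_1 = h²/(8m_nL²) = 5.259×10^-15 J and ΔE = (5² − 2²)E_1 = 1.104×10^-13 J.
f = ΔE/h = 1.104×10^-13/6.63×10^-34 = 1.67×10^20 Hz.

f = 1.67×10^20 Hz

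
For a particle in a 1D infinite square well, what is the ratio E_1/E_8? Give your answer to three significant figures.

0.0156

E_n ∝ n², so E_1/E_8 = 1²/8² = 1/64 = 0.0156.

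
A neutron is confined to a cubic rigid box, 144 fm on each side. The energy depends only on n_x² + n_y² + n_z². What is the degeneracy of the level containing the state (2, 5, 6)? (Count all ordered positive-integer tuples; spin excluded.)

The level has n_x² + n_y² + n_z² = 65. The ordered positive-integer solutions are (2, 5, 6), (2, 6, 5), (5, 2, 6), (5, 6, 2), (6, 2, 5), (6, 5, 2).
That gives 6 states.

degeneracy = 6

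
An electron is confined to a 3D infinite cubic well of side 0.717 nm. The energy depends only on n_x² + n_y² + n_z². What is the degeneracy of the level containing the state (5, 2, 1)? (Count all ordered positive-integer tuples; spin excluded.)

degeneracy = 6

The level has n_x² + n_y² + n_z² = 30. The ordered positive-integer solutions are (1, 2, 5), (1, 5, 2), (2, 1, 5), (2, 5, 1), (5, 1, 2), (5, 2, 1).
That gives 6 states.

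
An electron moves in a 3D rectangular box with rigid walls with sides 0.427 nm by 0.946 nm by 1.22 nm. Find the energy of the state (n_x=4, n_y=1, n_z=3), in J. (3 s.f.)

For a 3D rectangular well E = (h²/8m_e)·Σ n_i²/L_i² = (6.626×10^-34)²/(8·9.109×10^-31) · [4²/(0.427 nm)² + 1²/(0.946 nm)² + 3²/(1.22 nm)²].
Evaluating gives E = 5.72×10^-18 J.

E = 5.72×10^-18 J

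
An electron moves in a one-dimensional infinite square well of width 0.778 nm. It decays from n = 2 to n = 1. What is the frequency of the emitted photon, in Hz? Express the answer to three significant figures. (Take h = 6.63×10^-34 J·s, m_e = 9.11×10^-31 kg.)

f = 4.51×10^14 Hz

E_1 = h²/(8m_eL²) = 9.965×10^-20 J and ΔE = (2² − 1²)E_1 = 2.990×10^-19 J.
f = ΔE/h = 2.990×10^-19/6.63×10^-34 = 4.51×10^14 Hz.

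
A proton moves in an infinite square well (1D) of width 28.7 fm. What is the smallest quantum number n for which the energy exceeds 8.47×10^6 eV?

n = 6

E_1 = h²/(8m_pL²) = 3.982×10^-14 J = 2.486×10^5 eV.
Need n² > 8.47×10^6/2.486×10^5 = 34.07, i.e. n > 5.837.
The smallest integer satisfying this is n = 6.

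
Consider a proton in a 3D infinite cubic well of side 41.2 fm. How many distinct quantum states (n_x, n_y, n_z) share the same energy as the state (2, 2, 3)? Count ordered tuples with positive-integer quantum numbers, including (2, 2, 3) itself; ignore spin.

degeneracy = 3

The level has n_x² + n_y² + n_z² = 17. The ordered positive-integer solutions are (2, 2, 3), (2, 3, 2), (3, 2, 2).
That gives 3 states.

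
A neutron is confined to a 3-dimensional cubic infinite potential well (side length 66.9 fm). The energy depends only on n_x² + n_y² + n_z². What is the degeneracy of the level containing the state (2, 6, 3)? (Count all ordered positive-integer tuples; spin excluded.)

degeneracy = 6

The level has n_x² + n_y² + n_z² = 49. The ordered positive-integer solutions are (2, 3, 6), (2, 6, 3), (3, 2, 6), (3, 6, 2), (6, 2, 3), (6, 3, 2).
That gives 6 states.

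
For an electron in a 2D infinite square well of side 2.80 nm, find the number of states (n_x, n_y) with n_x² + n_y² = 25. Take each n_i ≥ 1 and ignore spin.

The level has n_x² + n_y² = 25. The ordered positive-integer solutions are (3, 4), (4, 3).
That gives 2 states.

degeneracy = 2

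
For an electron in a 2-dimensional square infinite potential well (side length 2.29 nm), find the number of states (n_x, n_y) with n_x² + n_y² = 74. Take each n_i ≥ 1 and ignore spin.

degeneracy = 2

The level has n_x² + n_y² = 74. The ordered positive-integer solutions are (5, 7), (7, 5).
That gives 2 states.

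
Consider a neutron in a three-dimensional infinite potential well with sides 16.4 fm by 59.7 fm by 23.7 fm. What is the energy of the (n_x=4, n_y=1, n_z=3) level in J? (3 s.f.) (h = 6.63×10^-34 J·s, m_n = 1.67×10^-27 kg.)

For a 3D rectangular well E = (h²/8m_n)·Σ n_i²/L_i² = (6.63×10^-34)²/(8·1.67×10^-27) · [4²/(16.4 fm)² + 1²/(59.7 fm)² + 3²/(23.7 fm)²].
Evaluating gives E = 2.49×10^-12 J.

E = 2.49×10^-12 J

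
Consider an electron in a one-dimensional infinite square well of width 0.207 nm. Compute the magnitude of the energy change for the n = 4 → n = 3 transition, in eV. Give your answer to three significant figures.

|ΔE| = 61.4 eV

E_1 = h²/(8m_eL²) = 1.406×10^-18 J.
|ΔE| = |4² − 3²|·E_1 = 7·1.406×10^-18 J = 9.842×10^-18 J = 61.4 eV.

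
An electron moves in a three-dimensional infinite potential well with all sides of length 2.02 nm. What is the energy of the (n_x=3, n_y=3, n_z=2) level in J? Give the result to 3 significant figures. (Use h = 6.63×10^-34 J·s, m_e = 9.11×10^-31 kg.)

E = 3.25×10^-19 J

For a 3D rectangular well E = (h²/8m_e)·Σ n_i²/L_i² = (6.63×10^-34)²/(8·9.11×10^-31) · [3²/(2.02 nm)² + 3²/(2.02 nm)² + 2²/(2.02 nm)²].
Evaluating gives E = 3.25×10^-19 J.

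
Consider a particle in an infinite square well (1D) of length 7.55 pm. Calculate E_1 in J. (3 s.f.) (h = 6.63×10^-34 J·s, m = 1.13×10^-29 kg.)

For an infinite well E_n = n²h²/(8mL²), so E_1 = h²/(8mL²) = (6.63×10^-34)²/(8·1.13×10^-29·(7.55×10^-12 m)²) = 8.530×10^-17 J.

E_1 = 8.53×10^-17 J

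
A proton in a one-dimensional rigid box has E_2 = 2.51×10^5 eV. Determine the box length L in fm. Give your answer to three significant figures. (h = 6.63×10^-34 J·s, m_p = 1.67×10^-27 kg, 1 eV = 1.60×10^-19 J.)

From E_n = n²h²/(8m_pL²), L = n·h/√(8m_pE_n).
E_2 = 2.51×10^5 eV = 4.016×10^-14 J, so L = 2·6.63×10^-34/√(8·1.67×10^-27·4.016×10^-14) = 5.72×10^-14 m = 57.2 fm.

L = 57.2 fm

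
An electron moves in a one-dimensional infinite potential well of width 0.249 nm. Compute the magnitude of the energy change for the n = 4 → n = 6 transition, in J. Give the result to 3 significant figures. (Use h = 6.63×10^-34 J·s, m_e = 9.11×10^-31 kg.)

|ΔE| = 1.95×10^-17 J

E_1 = h²/(8m_eL²) = 9.728×10^-19 J.
|ΔE| = |4² − 6²|·E_1 = 20·9.728×10^-19 J = 1.95×10^-17 J.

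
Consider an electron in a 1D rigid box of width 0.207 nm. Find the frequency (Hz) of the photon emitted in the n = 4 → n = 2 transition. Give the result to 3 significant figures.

E_1 = h²/(8m_eL²) = 1.406×10^-18 J and ΔE = (4² − 2²)E_1 = 1.687×10^-17 J.
f = ΔE/h = 1.687×10^-17/6.626×10^-34 = 2.55×10^16 Hz.

f = 2.55×10^16 Hz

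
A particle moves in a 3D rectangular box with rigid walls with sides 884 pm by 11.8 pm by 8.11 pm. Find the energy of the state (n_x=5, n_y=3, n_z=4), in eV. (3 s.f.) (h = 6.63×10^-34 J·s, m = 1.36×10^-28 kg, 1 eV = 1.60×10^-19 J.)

E = 778 eV

For a 3D rectangular well E = (h²/8m)·Σ n_i²/L_i² = (6.63×10^-34)²/(8·1.36×10^-28) · [5²/(884 pm)² + 3²/(11.8 pm)² + 4²/(8.11 pm)²].
Evaluating gives E = 1.244×10^-16 J = 778 eV.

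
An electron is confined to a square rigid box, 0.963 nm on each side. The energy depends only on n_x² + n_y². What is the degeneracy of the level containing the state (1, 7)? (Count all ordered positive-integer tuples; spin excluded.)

The level has n_x² + n_y² = 50. The ordered positive-integer solutions are (1, 7), (5, 5), (7, 1).
That gives 3 states.

degeneracy = 3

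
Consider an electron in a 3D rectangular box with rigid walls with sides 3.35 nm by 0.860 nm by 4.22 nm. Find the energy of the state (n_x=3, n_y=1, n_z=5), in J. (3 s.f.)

E = 2.14×10^-19 J

For a 3D rectangular well E = (h²/8m_e)·Σ n_i²/L_i² = (6.626×10^-34)²/(8·9.109×10^-31) · [3²/(3.35 nm)² + 1²/(0.860 nm)² + 5²/(4.22 nm)²].
Evaluating gives E = 2.14×10^-19 J.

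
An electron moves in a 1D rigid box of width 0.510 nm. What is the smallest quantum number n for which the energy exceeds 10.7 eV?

E_1 = h²/(8m_eL²) = 2.316×10^-19 J = 1.446 eV.
Need n² > 10.7/1.446 = 7.400, i.e. n > 2.720.
The smallest integer satisfying this is n = 3.

n = 3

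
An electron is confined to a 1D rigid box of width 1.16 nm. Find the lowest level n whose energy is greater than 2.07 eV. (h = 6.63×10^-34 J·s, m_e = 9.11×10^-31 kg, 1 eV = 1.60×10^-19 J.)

n = 3

E_1 = h²/(8m_eL²) = 4.482×10^-20 J = 0.2801 eV.
Need n² > 2.07/0.2801 = 7.390, i.e. n > 2.718.
The smallest integer satisfying this is n = 3.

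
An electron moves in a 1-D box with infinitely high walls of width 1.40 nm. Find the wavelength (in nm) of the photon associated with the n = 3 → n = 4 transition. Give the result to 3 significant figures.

λ = 923 nm

E_1 = h²/(8m_eL²) = 3.074×10^-20 J, so ΔE = (4² − 3²)E_1 = 2.152×10^-19 J.
λ = hc/ΔE = (6.626×10^-34·2.998×10^8)/2.152×10^-19 = 9.23×10^-7 m = 923 nm.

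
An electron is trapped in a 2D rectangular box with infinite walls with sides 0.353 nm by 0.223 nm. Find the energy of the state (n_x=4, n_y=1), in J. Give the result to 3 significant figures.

E = 8.95×10^-18 J

For a 2D rectangular well E = (h²/8m_e)·Σ n_i²/L_i² = (6.626×10^-34)²/(8·9.109×10^-31) · [4²/(0.353 nm)² + 1²/(0.223 nm)²].
Evaluating gives E = 8.95×10^-18 J.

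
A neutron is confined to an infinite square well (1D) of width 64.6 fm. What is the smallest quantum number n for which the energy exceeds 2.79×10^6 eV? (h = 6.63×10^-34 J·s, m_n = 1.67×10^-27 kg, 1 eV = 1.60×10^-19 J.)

n = 8

E_1 = h²/(8m_nL²) = 7.884×10^-15 J = 4.928×10^4 eV.
Need n² > 2.79×10^6/4.928×10^4 = 56.62, i.e. n > 7.525.
The smallest integer satisfying this is n = 8.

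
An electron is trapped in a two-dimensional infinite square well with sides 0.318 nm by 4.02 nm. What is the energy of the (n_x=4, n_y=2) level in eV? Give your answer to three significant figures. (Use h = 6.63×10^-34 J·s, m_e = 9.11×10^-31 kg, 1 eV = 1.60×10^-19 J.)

For a 2D rectangular well E = (h²/8m_e)·Σ n_i²/L_i² = (6.63×10^-34)²/(8·9.11×10^-31) · [4²/(0.318 nm)² + 2²/(4.02 nm)²].
Evaluating gives E = 9.558×10^-18 J = 59.7 eV.

E = 59.7 eV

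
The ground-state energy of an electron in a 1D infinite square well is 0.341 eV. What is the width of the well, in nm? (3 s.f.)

L = 1.05 nm

From E_n = n²h²/(8m_eL²), L = n·h/√(8m_eE_n).
E_1 = 0.341 eV = 5.463×10^-20 J, so L = 1·6.626×10^-34/√(8·9.109×10^-31·5.463×10^-20) = 1.05×10^-9 m = 1.05 nm.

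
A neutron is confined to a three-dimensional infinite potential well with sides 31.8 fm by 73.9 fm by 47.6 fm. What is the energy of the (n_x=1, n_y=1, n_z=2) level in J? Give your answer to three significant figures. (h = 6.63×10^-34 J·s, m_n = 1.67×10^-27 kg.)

For a 3D rectangular well E = (h²/8m_n)·Σ n_i²/L_i² = (6.63×10^-34)²/(8·1.67×10^-27) · [1²/(31.8 fm)² + 1²/(73.9 fm)² + 2²/(47.6 fm)²].
Evaluating gives E = 9.66×10^-14 J.

E = 9.66×10^-14 J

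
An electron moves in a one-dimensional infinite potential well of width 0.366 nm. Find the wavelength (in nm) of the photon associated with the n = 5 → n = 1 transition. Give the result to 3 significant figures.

λ = 18.4 nm

E_1 = h²/(8m_eL²) = 4.498×10^-19 J, so ΔE = (5² − 1²)E_1 = 1.080×10^-17 J.
λ = hc/ΔE = (6.626×10^-34·2.998×10^8)/1.080×10^-17 = 1.84×10^-8 m = 18.4 nm.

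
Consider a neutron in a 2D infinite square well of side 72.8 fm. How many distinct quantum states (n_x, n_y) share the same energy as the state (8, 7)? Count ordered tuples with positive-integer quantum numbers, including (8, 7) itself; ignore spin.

The level has n_x² + n_y² = 113. The ordered positive-integer solutions are (7, 8), (8, 7).
That gives 2 states.

degeneracy = 2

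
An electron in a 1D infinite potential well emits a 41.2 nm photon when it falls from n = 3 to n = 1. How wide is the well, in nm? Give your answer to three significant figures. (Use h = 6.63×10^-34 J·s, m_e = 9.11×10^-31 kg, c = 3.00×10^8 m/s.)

The photon carries ΔE = hc/λ = 6.63×10^-34·3.00×10^8/4.12×10^-8 m = 4.828×10^-18 J.
Since ΔE = (3² − 1²)E_1, E_1 = 6.035×10^-19 J, and L = h/√(8m_eE_1) = 3.16×10^-10 m = 0.316 nm.

L = 0.316 nm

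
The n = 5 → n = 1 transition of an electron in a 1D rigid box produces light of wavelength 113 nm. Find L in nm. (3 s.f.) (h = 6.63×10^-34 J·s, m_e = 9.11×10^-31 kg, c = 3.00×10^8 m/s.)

The photon carries ΔE = hc/λ = 6.63×10^-34·3.00×10^8/1.13×10^-7 m = 1.760×10^-18 J.
Since ΔE = (5² − 1²)E_1, E_1 = 7.333×10^-20 J, and L = h/√(8m_eE_1) = 9.07×10^-10 m = 0.907 nm.

L = 0.907 nm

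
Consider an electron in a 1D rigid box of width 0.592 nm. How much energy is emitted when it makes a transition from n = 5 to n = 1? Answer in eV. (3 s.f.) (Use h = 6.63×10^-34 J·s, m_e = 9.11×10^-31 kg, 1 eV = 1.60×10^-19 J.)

E_1 = h²/(8m_eL²) = 1.721×10^-19 J.
|ΔE| = |5² − 1²|·E_1 = 24·1.721×10^-19 J = 4.130×10^-18 J = 25.8 eV.

|ΔE| = 25.8 eV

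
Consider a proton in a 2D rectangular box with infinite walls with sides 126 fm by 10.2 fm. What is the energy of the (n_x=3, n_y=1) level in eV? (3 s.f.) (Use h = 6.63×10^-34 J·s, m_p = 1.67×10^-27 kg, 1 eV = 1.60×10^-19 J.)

For a 2D rectangular well E = (h²/8m_p)·Σ n_i²/L_i² = (6.63×10^-34)²/(8·1.67×10^-27) · [3²/(126 fm)² + 1²/(10.2 fm)²].
Evaluating gives E = 3.349×10^-13 J = 2.09×10^6 eV.

E = 2.09×10^6 eV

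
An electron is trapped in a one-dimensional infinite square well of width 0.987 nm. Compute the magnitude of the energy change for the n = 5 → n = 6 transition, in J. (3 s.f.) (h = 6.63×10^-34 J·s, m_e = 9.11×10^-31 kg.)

|ΔE| = 6.81×10^-19 J

E_1 = h²/(8m_eL²) = 6.191×10^-20 J.
|ΔE| = |5² − 6²|·E_1 = 11·6.191×10^-20 J = 6.81×10^-19 J.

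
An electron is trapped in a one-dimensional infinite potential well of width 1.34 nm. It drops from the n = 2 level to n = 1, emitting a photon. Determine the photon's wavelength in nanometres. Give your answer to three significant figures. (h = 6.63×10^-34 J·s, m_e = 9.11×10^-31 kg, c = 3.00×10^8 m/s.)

λ = 1.97×10^3 nm

E_1 = h²/(8m_eL²) = 3.359×10^-20 J, so ΔE = (2² − 1²)E_1 = 1.008×10^-19 J.
λ = hc/ΔE = (6.63×10^-34·3.00×10^8)/1.008×10^-19 = 1.97×10^-6 m = 1.97×10^3 nm.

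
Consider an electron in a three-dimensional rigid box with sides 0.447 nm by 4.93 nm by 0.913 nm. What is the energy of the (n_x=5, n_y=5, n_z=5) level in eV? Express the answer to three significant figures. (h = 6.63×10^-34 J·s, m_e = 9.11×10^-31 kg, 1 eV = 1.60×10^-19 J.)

For a 3D rectangular well E = (h²/8m_e)·Σ n_i²/L_i² = (6.63×10^-34)²/(8·9.11×10^-31) · [5²/(0.447 nm)² + 5²/(4.93 nm)² + 5²/(0.913 nm)²].
Evaluating gives E = 9.417×10^-18 J = 58.9 eV.

E = 58.9 eV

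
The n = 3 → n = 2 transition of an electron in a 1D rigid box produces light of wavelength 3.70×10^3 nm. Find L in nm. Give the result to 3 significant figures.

The photon carries ΔE = hc/λ = 6.626×10^-34·2.998×10^8/3.70×10^-6 m = 5.369×10^-20 J.
Since ΔE = (3² − 2²)E_1, E_1 = 1.074×10^-20 J, and L = h/√(8m_eE_1) = 2.37×10^-9 m = 2.37 nm.

L = 2.37 nm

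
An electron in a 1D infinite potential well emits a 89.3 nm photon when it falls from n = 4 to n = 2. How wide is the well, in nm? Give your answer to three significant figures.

The photon carries ΔE = hc/λ = 6.626×10^-34·2.998×10^8/8.93×10^-8 m = 2.224×10^-18 J.
Since ΔE = (4² − 2²)E_1, E_1 = 1.853×10^-19 J, and L = h/√(8m_eE_1) = 5.70×10^-10 m = 0.570 nm.

L = 0.570 nm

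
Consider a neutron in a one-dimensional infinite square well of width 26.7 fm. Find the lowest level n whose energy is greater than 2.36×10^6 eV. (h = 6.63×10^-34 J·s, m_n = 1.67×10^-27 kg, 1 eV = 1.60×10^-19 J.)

n = 3

E_1 = h²/(8m_nL²) = 4.615×10^-14 J = 2.884×10^5 eV.
Need n² > 2.36×10^6/2.884×10^5 = 8.183, i.e. n > 2.861.
The smallest integer satisfying this is n = 3.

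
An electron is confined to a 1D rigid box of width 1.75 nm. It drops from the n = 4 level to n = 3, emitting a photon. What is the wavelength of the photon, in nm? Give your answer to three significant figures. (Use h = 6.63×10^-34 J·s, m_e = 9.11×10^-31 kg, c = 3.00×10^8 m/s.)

E_1 = h²/(8m_eL²) = 1.969×10^-20 J, so ΔE = (4² − 3²)E_1 = 1.378×10^-19 J.
λ = hc/ΔE = (6.63×10^-34·3.00×10^8)/1.378×10^-19 = 1.44×10^-6 m = 1.44×10^3 nm.

λ = 1.44×10^3 nm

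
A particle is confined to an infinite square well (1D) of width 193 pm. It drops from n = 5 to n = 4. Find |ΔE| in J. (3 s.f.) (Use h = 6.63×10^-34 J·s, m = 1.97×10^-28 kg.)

|ΔE| = 6.74×10^-20 J

E_1 = h²/(8mL²) = 7.488×10^-21 J.
|ΔE| = |5² − 4²|·E_1 = 9·7.488×10^-21 J = 6.74×10^-20 J.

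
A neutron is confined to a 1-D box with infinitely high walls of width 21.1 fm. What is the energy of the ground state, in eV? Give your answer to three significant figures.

For an infinite well E_n = n²h²/(8m_nL²), so E_1 = h²/(8m_nL²) = (6.626×10^-34)²/(8·1.675×10^-27·(2.11×10^-14 m)²) = 7.359×10^-14 J.
Converting, E_1 = 7.359×10^-14 J / (1.602×10^-19 J/eV) = 4.59×10^5 eV.

E_1 = 4.59×10^5 eV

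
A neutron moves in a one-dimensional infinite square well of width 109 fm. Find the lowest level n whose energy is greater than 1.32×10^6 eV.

E_1 = h²/(8m_nL²) = 2.758×10^-15 J = 1.722×10^4 eV.
Need n² > 1.32×10^6/1.722×10^4 = 76.66, i.e. n > 8.756.
The smallest integer satisfying this is n = 9.

n = 9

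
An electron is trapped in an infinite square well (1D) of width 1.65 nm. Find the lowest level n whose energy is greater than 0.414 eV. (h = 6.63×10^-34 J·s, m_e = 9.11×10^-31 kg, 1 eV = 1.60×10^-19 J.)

n = 2

E_1 = h²/(8m_eL²) = 2.215×10^-20 J = 0.1384 eV.
Need n² > 0.414/0.1384 = 2.991, i.e. n > 1.729.
The smallest integer satisfying this is n = 2.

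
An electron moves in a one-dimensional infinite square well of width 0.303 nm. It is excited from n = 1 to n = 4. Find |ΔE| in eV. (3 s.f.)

|ΔE| = 61.4 eV

E_1 = h²/(8m_eL²) = 6.562×10^-19 J.
|ΔE| = |1² − 4²|·E_1 = 15·6.562×10^-19 J = 9.843×10^-18 J = 61.4 eV.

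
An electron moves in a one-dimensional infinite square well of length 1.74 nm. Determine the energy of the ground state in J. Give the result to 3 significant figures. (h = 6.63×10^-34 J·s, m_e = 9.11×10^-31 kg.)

E_1 = 1.99×10^-20 J

For an infinite well E_n = n²h²/(8m_eL²), so E_1 = h²/(8m_eL²) = (6.63×10^-34)²/(8·9.11×10^-31·(1.74×10^-9 m)²) = 1.992×10^-20 J.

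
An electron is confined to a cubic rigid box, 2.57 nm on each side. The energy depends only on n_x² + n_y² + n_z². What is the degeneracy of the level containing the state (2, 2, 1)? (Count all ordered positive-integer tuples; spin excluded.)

degeneracy = 3

The level has n_x² + n_y² + n_z² = 9. The ordered positive-integer solutions are (1, 2, 2), (2, 1, 2), (2, 2, 1).
That gives 3 states.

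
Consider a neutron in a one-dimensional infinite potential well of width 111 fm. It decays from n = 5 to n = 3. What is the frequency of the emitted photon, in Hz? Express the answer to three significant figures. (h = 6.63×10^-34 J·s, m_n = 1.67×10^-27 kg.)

f = 6.44×10^19 Hz

E_1 = h²/(8m_nL²) = 2.670×10^-15 J and ΔE = (5² − 3²)E_1 = 4.272×10^-14 J.
f = ΔE/h = 4.272×10^-14/6.63×10^-34 = 6.44×10^19 Hz.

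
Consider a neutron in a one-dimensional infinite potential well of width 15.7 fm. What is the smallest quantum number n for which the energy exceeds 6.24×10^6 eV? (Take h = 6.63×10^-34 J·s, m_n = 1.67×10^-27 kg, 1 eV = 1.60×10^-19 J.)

n = 3

E_1 = h²/(8m_nL²) = 1.335×10^-13 J = 8.344×10^5 eV.
Need n² > 6.24×10^6/8.344×10^5 = 7.478, i.e. n > 2.735.
The smallest integer satisfying this is n = 3.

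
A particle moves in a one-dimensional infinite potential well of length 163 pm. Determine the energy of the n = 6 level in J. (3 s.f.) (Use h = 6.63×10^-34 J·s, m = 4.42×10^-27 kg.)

For an infinite well E_n = n²h²/(8mL²), so E_1 = h²/(8mL²) = (6.63×10^-34)²/(8·4.42×10^-27·(1.63×10^-10 m)²) = 4.679×10^-22 J.
Then E_6 = 6²·E_1 = 36·4.679×10^-22 J = 1.68×10^-20 J.

E_6 = 1.68×10^-20 J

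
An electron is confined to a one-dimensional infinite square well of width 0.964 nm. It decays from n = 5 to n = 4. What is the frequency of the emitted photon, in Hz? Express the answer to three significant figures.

E_1 = h²/(8m_eL²) = 6.483×10^-20 J and ΔE = (5² − 4²)E_1 = 5.835×10^-19 J.
f = ΔE/h = 5.835×10^-19/6.626×10^-34 = 8.81×10^14 Hz.

f = 8.81×10^14 Hz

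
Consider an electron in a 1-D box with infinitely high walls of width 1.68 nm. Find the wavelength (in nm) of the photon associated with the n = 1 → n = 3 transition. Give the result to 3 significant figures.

E_1 = h²/(8m_eL²) = 2.135×10^-20 J, so ΔE = (3² − 1²)E_1 = 1.708×10^-19 J.
λ = hc/ΔE = (6.626×10^-34·2.998×10^8)/1.708×10^-19 = 1.16×10^-6 m = 1.16×10^3 nm.

λ = 1.16×10^3 nm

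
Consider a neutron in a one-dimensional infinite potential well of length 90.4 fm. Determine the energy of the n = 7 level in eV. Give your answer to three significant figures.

For an infinite well E_n = n²h²/(8m_nL²), so E_1 = h²/(8m_nL²) = (6.626×10^-34)²/(8·1.675×10^-27·(9.04×10^-14 m)²) = 4.009×10^-15 J.
Then E_7 = 7²·E_1 = 49·4.009×10^-15 J = 1.964×10^-13 J.
Converting, E_7 = 1.964×10^-13 J / (1.602×10^-19 J/eV) = 1.23×10^6 eV.

E_7 = 1.23×10^6 eV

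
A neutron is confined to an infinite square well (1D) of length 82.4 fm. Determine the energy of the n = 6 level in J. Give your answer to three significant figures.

E_6 = 1.74×10^-13 J

For an infinite well E_n = n²h²/(8m_nL²), so E_1 = h²/(8m_nL²) = (6.626×10^-34)²/(8·1.675×10^-27·(8.24×10^-14 m)²) = 4.826×10^-15 J.
Then E_6 = 6²·E_1 = 36·4.826×10^-15 J = 1.74×10^-13 J.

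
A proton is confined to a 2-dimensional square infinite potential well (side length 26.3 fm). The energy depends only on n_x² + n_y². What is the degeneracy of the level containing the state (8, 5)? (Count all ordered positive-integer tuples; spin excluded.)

degeneracy = 2

The level has n_x² + n_y² = 89. The ordered positive-integer solutions are (5, 8), (8, 5).
That gives 2 states.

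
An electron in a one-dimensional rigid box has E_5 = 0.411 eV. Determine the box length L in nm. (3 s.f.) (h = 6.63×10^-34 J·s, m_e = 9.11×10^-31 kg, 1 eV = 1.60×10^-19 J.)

L = 4.79 nm

From E_n = n²h²/(8m_eL²), L = n·h/√(8m_eE_n).
E_5 = 0.411 eV = 6.576×10^-20 J, so L = 5·6.63×10^-34/√(8·9.11×10^-31·6.576×10^-20) = 4.79×10^-9 m = 4.79 nm.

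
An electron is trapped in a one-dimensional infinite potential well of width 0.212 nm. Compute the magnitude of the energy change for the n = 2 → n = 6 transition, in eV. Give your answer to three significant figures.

E_1 = h²/(8m_eL²) = 1.341×10^-18 J.
|ΔE| = |2² − 6²|·E_1 = 32·1.341×10^-18 J = 4.291×10^-17 J = 268 eV.

|ΔE| = 268 eV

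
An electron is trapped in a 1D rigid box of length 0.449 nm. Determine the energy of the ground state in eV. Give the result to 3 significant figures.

For an infinite well E_n = n²h²/(8m_eL²), so E_1 = h²/(8m_eL²) = (6.626×10^-34)²/(8·9.109×10^-31·(4.49×10^-10 m)²) = 2.988×10^-19 J.
Converting, E_1 = 2.988×10^-19 J / (1.602×10^-19 J/eV) = 1.87 eV.

E_1 = 1.87 eV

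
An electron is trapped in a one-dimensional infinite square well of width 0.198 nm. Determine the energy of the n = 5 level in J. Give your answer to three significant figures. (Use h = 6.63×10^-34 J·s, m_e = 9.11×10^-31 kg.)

For an infinite well E_n = n²h²/(8m_eL²), so E_1 = h²/(8m_eL²) = (6.63×10^-34)²/(8·9.11×10^-31·(1.98×10^-10 m)²) = 1.538×10^-18 J.
Then E_5 = 5²·E_1 = 25·1.538×10^-18 J = 3.85×10^-17 J.

E_5 = 3.85×10^-17 J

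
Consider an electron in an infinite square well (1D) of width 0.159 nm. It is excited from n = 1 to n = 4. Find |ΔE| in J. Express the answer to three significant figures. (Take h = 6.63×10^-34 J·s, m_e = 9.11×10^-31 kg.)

|ΔE| = 3.58×10^-17 J

E_1 = h²/(8m_eL²) = 2.386×10^-18 J.
|ΔE| = |1² − 4²|·E_1 = 15·2.386×10^-18 J = 3.58×10^-17 J.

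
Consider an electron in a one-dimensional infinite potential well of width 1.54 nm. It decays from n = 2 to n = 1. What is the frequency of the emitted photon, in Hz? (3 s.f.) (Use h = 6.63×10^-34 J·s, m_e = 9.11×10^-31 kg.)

f = 1.15×10^14 Hz

E_1 = h²/(8m_eL²) = 2.543×10^-20 J and ΔE = (2² − 1²)E_1 = 7.629×10^-20 J.
f = ΔE/h = 7.629×10^-20/6.63×10^-34 = 1.15×10^14 Hz.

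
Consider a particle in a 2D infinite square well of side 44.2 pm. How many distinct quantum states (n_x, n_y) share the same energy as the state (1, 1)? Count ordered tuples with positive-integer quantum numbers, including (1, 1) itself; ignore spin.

degeneracy = 1

The level has n_x² + n_y² = 2. The ordered positive-integer solutions are (1, 1).
That gives 1 state.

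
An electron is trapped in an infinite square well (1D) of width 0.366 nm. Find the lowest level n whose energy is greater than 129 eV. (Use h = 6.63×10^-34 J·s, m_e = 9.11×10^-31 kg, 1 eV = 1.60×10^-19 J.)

n = 7

E_1 = h²/(8m_eL²) = 4.503×10^-19 J = 2.814 eV.
Need n² > 129/2.814 = 45.84, i.e. n > 6.771.
The smallest integer satisfying this is n = 7.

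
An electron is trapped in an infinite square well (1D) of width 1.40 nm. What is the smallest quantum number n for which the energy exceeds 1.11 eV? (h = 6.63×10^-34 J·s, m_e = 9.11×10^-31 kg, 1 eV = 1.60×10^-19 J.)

n = 3

E_1 = h²/(8m_eL²) = 3.077×10^-20 J = 0.1923 eV.
Need n² > 1.11/0.1923 = 5.772, i.e. n > 2.402.
The smallest integer satisfying this is n = 3.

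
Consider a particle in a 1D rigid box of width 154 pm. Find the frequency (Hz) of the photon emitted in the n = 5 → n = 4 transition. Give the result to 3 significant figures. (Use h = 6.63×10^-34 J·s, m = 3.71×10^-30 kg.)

E_1 = h²/(8mL²) = 6.245×10^-19 J and ΔE = (5² − 4²)E_1 = 5.621×10^-18 J.
f = ΔE/h = 5.621×10^-18/6.63×10^-34 = 8.48×10^15 Hz.

f = 8.48×10^15 Hz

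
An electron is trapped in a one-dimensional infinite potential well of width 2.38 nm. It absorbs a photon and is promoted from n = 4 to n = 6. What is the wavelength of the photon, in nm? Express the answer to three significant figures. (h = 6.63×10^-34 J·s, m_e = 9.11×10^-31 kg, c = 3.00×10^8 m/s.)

λ = 934 nm

E_1 = h²/(8m_eL²) = 1.065×10^-20 J, so ΔE = (6² − 4²)E_1 = 2.130×10^-19 J.
λ = hc/ΔE = (6.63×10^-34·3.00×10^8)/2.130×10^-19 = 9.34×10^-7 m = 934 nm.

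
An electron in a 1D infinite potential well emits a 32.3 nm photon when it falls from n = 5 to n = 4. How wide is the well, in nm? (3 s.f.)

L = 0.297 nm

The photon carries ΔE = hc/λ = 6.626×10^-34·2.998×10^8/3.23×10^-8 m = 6.150×10^-18 J.
Since ΔE = (5² − 4²)E_1, E_1 = 6.833×10^-19 J, and L = h/√(8m_eE_1) = 2.97×10^-10 m = 0.297 nm.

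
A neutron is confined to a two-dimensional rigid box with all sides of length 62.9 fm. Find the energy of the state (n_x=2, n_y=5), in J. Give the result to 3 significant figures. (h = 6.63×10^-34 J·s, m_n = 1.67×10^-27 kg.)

E = 2.41×10^-13 J

For a 2D rectangular well E = (h²/8m_n)·Σ n_i²/L_i² = (6.63×10^-34)²/(8·1.67×10^-27) · [2²/(62.9 fm)² + 5²/(62.9 fm)²].
Evaluating gives E = 2.41×10^-13 J.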